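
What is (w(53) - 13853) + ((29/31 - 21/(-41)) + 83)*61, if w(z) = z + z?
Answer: -10925124/1271 ≈ -8595.7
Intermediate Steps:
w(z) = 2*z
(w(53) - 13853) + ((29/31 - 21/(-41)) + 83)*61 = (2*53 - 13853) + ((29/31 - 21/(-41)) + 83)*61 = (106 - 13853) + ((29*(1/31) - 21*(-1/41)) + 83)*61 = -13747 + ((29/31 + 21/41) + 83)*61 = -13747 + (1840/1271 + 83)*61 = -13747 + (107333/1271)*61 = -13747 + 6547313/1271 = -10925124/1271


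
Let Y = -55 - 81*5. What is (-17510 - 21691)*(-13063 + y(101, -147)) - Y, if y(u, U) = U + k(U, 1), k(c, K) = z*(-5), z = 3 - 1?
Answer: 518237680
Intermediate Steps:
Y = -460 (Y = -55 - 405 = -460)
z = 2
k(c, K) = -10 (k(c, K) = 2*(-5) = -10)
y(u, U) = -10 + U (y(u, U) = U - 10 = -10 + U)
(-17510 - 21691)*(-13063 + y(101, -147)) - Y = (-17510 - 21691)*(-13063 + (-10 - 147)) - 1*(-460) = -39201*(-13063 - 157) + 460 = -39201*(-13220) + 460 = 518237220 + 460 = 518237680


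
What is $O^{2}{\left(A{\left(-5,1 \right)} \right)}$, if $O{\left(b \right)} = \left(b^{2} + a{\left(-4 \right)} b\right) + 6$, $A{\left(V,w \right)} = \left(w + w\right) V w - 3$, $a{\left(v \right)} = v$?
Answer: $51529$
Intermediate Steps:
$A{\left(V,w \right)} = -3 + 2 V w^{2}$ ($A{\left(V,w \right)} = 2 w V w - 3 = 2 V w w - 3 = 2 V w^{2} - 3 = -3 + 2 V w^{2}$)
$O{\left(b \right)} = 6 + b^{2} - 4 b$ ($O{\left(b \right)} = \left(b^{2} - 4 b\right) + 6 = 6 + b^{2} - 4 b$)
$O^{2}{\left(A{\left(-5,1 \right)} \right)} = \left(6 + \left(-3 + 2 \left(-5\right) 1^{2}\right)^{2} - 4 \left(-3 + 2 \left(-5\right) 1^{2}\right)\right)^{2} = \left(6 + \left(-3 + 2 \left(-5\right) 1\right)^{2} - 4 \left(-3 + 2 \left(-5\right) 1\right)\right)^{2} = \left(6 + \left(-3 - 10\right)^{2} - 4 \left(-3 - 10\right)\right)^{2} = \left(6 + \left(-13\right)^{2} - -52\right)^{2} = \left(6 + 169 + 52\right)^{2} = 227^{2} = 51529$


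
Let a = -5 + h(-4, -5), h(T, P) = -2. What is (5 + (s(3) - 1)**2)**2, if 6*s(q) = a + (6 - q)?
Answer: 4900/81 ≈ 60.494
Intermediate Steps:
a = -7 (a = -5 - 2 = -7)
s(q) = -1/6 - q/6 (s(q) = (-7 + (6 - q))/6 = (-1 - q)/6 = -1/6 - q/6)
(5 + (s(3) - 1)**2)**2 = (5 + ((-1/6 - 1/6*3) - 1)**2)**2 = (5 + ((-1/6 - 1/2) - 1)**2)**2 = (5 + (-2/3 - 1)**2)**2 = (5 + (-5/3)**2)**2 = (5 + 25/9)**2 = (70/9)**2 = 4900/81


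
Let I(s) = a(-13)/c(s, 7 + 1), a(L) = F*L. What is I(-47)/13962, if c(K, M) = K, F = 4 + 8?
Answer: 2/8413 ≈ 0.00023773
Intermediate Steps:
F = 12
a(L) = 12*L
I(s) = -156/s (I(s) = (12*(-13))/s = -156/s)
I(-47)/13962 = -156/(-47)/13962 = -156*(-1/47)*(1/13962) = (156/47)*(1/13962) = 2/8413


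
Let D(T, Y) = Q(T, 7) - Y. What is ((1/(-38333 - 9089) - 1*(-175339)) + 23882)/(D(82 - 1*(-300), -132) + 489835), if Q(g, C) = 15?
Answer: 9447458261/23235926404 ≈ 0.40659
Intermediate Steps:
D(T, Y) = 15 - Y
((1/(-38333 - 9089) - 1*(-175339)) + 23882)/(D(82 - 1*(-300), -132) + 489835) = ((1/(-38333 - 9089) - 1*(-175339)) + 23882)/((15 - 1*(-132)) + 489835) = ((1/(-47422) + 175339) + 23882)/((15 + 132) + 489835) = ((-1/47422 + 175339) + 23882)/(147 + 489835) = (8314926057/47422 + 23882)/489982 = (9447458261/47422)*(1/489982) = 9447458261/23235926404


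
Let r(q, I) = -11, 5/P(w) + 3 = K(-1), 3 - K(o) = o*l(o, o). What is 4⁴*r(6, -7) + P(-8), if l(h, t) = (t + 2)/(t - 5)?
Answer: -2846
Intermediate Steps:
l(h, t) = (2 + t)/(-5 + t)
K(o) = 3 - o*(2 + o)/(-5 + o)
P(w) = -30 (P(w) = 5/(-3 + (-15 - 1 - 1*(-1)²)/(-5 - 1)) = 5/(-3 + (-15 - 1 - 1*1)/(-6)) = 5/(-3 - (-15 - 1 - 1)/6) = 5/(-3 - ⅙*(-17)) = 5/(-3 + 17/6) = 5/(-⅙) = 5*(-6) = -30)
4⁴*r(6, -7) + P(-8) = 4⁴*(-11) - 30 = 256*(-11) - 30 = -2816 - 30 = -2846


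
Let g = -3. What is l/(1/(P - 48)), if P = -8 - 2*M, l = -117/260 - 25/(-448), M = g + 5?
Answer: 2649/112 ≈ 23.652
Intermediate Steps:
M = 2 (M = -3 + 5 = 2)
l = -883/2240 (l = -117*1/260 - 25*(-1/448) = -9/20 + 25/448 = -883/2240 ≈ -0.39420)
P = -12 (P = -8 - 2*2 = -8 - 4 = -12)
l/(1/(P - 48)) = -883/(2240*(1/(-12 - 48))) = -883/(2240*(1/(-60))) = -883/(2240*(-1/60)) = -883/2240*(-60) = 2649/112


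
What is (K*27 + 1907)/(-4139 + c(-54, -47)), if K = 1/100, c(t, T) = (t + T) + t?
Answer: -190727/429400 ≈ -0.44417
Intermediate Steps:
c(t, T) = T + 2*t (c(t, T) = (T + t) + t = T + 2*t)
K = 1/100 ≈ 0.010000
(K*27 + 1907)/(-4139 + c(-54, -47)) = ((1/100)*27 + 1907)/(-4139 + (-47 + 2*(-54))) = (27/100 + 1907)/(-4139 + (-47 - 108)) = 190727/(100*(-4139 - 155)) = (190727/100)/(-4294) = (190727/100)*(-1/4294) = -190727/429400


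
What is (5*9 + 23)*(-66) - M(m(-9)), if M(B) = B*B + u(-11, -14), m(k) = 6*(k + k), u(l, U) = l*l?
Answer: -16273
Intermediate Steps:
u(l, U) = l**2
m(k) = 12*k (m(k) = 6*(2*k) = 12*k)
M(B) = 121 + B**2 (M(B) = B*B + (-11)**2 = B**2 + 121 = 121 + B**2)
(5*9 + 23)*(-66) - M(m(-9)) = (5*9 + 23)*(-66) - (121 + (12*(-9))**2) = (45 + 23)*(-66) - (121 + (-108)**2) = 68*(-66) - (121 + 11664) = -4488 - 1*11785 = -4488 - 11785 = -16273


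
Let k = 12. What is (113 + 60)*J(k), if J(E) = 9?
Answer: 1557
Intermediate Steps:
(113 + 60)*J(k) = (113 + 60)*9 = 173*9 = 1557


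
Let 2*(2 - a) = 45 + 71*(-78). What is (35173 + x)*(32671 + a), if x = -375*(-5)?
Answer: 1312221636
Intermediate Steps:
x = 1875
a = 5497/2 (a = 2 - (45 + 71*(-78))/2 = 2 - (45 - 5538)/2 = 2 - ½*(-5493) = 2 + 5493/2 = 5497/2 ≈ 2748.5)
(35173 + x)*(32671 + a) = (35173 + 1875)*(32671 + 5497/2) = 37048*(70839/2) = 1312221636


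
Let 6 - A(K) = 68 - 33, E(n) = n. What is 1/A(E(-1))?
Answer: -1/29 ≈ -0.034483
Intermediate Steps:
A(K) = -29 (A(K) = 6 - (68 - 33) = 6 - 1*35 = 6 - 35 = -29)
1/A(E(-1)) = 1/(-29) = -1/29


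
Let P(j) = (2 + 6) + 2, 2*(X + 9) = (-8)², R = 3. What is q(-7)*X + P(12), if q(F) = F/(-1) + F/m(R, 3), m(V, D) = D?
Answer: 352/3 ≈ 117.33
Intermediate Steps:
X = 23 (X = -9 + (½)*(-8)² = -9 + (½)*64 = -9 + 32 = 23)
q(F) = -2*F/3 (q(F) = F/(-1) + F/3 = F*(-1) + F*(⅓) = -F + F/3 = -2*F/3)
P(j) = 10 (P(j) = 8 + 2 = 10)
q(-7)*X + P(12) = -⅔*(-7)*23 + 10 = (14/3)*23 + 10 = 322/3 + 10 = 352/3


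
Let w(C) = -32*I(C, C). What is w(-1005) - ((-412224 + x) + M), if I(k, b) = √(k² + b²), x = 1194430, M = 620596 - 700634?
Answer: -702168 - 32160*√2 ≈ -7.4765e+5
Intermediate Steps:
M = -80038
I(k, b) = √(b² + k²)
w(C) = -32*√2*√(C²) (w(C) = -32*√(C² + C²) = -32*√2*√(C²))
w(-1005) - ((-412224 + x) + M) = -32*√2*√((-1005)²) - ((-412224 + 1194430) - 80038) = -32*√2*√1010025 - (782206 - 80038) = -32*√2*1005 - 1*702168 = -32160*√2 - 702168 = -702168 - 32160*√2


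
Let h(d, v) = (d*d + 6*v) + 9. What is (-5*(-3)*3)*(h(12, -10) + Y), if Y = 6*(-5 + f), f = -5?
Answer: 1485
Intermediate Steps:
h(d, v) = 9 + d**2 + 6*v (h(d, v) = (d**2 + 6*v) + 9 = 9 + d**2 + 6*v)
Y = -60 (Y = 6*(-5 - 5) = 6*(-10) = -60)
(-5*(-3)*3)*(h(12, -10) + Y) = (-5*(-3)*3)*((9 + 12**2 + 6*(-10)) - 60) = (15*3)*((9 + 144 - 60) - 60) = 45*(93 - 60) = 45*33 = 1485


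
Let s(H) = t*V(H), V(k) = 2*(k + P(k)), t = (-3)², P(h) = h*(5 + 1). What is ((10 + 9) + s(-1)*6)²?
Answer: 543169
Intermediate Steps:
P(h) = 6*h (P(h) = h*6 = 6*h)
t = 9
V(k) = 14*k (V(k) = 2*(k + 6*k) = 2*(7*k) = 14*k)
s(H) = 126*H (s(H) = 9*(14*H) = 126*H)
((10 + 9) + s(-1)*6)² = ((10 + 9) + (126*(-1))*6)² = (19 - 126*6)² = (19 - 756)² = (-737)² = 543169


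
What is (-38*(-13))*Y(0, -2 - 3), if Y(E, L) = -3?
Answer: -1482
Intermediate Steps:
(-38*(-13))*Y(0, -2 - 3) = -38*(-13)*(-3) = 494*(-3) = -1482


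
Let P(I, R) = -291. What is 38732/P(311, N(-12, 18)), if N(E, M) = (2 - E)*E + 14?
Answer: -38732/291 ≈ -133.10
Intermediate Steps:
N(E, M) = 14 + E*(2 - E) (N(E, M) = E*(2 - E) + 14 = 14 + E*(2 - E))
38732/P(311, N(-12, 18)) = 38732/(-291) = 38732*(-1/291) = -38732/291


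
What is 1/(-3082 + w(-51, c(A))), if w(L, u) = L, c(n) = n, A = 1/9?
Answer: -1/3133 ≈ -0.00031918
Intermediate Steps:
A = 1/9 ≈ 0.11111
1/(-3082 + w(-51, c(A))) = 1/(-3082 - 51) = 1/(-3133) = -1/3133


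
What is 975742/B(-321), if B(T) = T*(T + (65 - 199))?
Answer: 975742/146055 ≈ 6.6806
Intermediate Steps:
B(T) = T*(-134 + T) (B(T) = T*(T - 134) = T*(-134 + T))
975742/B(-321) = 975742/((-321*(-134 - 321))) = 975742/((-321*(-455))) = 975742/146055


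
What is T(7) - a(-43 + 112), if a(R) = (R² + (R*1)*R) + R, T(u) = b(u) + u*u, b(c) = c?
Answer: -9535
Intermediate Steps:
T(u) = u + u² (T(u) = u + u*u = u + u²)
a(R) = R + 2*R² (a(R) = (R² + R*R) + R = (R² + R²) + R = 2*R² + R = R + 2*R²)
T(7) - a(-43 + 112) = 7*(1 + 7) - (-43 + 112)*(1 + 2*(-43 + 112)) = 7*8 - 69*(1 + 2*69) = 56 - 69*(1 + 138) = 56 - 69*139 = 56 - 1*9591 = 56 - 9591 = -9535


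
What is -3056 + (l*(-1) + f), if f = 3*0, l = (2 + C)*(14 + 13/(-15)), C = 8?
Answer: -9562/3 ≈ -3187.3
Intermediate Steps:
l = 394/3 (l = (2 + 8)*(14 + 13/(-15)) = 10*(14 + 13*(-1/15)) = 10*(14 - 13/15) = 10*(197/15) = 394/3 ≈ 131.33)
f = 0
-3056 + (l*(-1) + f) = -3056 + ((394/3)*(-1) + 0) = -3056 + (-394/3 + 0) = -3056 - 394/3 = -9562/3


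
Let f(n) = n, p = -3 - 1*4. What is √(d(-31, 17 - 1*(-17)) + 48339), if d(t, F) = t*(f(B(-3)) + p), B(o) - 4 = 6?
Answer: √48246 ≈ 219.65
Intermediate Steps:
B(o) = 10 (B(o) = 4 + 6 = 10)
p = -7 (p = -3 - 4 = -7)
d(t, F) = 3*t (d(t, F) = t*(10 - 7) = t*3 = 3*t)
√(d(-31, 17 - 1*(-17)) + 48339) = √(3*(-31) + 48339) = √(-93 + 48339) = √48246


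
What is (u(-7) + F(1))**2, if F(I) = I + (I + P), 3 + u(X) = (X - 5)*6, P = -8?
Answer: 6561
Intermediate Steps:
u(X) = -33 + 6*X (u(X) = -3 + (X - 5)*6 = -3 + (-5 + X)*6 = -3 + (-30 + 6*X) = -33 + 6*X)
F(I) = -8 + 2*I (F(I) = I + (I - 8) = I + (-8 + I) = -8 + 2*I)
(u(-7) + F(1))**2 = ((-33 + 6*(-7)) + (-8 + 2*1))**2 = ((-33 - 42) + (-8 + 2))**2 = (-75 - 6)**2 = (-81)**2 = 6561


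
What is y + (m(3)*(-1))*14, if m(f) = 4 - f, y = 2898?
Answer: 2884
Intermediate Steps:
y + (m(3)*(-1))*14 = 2898 + ((4 - 1*3)*(-1))*14 = 2898 + ((4 - 3)*(-1))*14 = 2898 + (1*(-1))*14 = 2898 - 1*14 = 2898 - 14 = 2884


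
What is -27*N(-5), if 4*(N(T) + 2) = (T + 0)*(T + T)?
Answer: -567/2 ≈ -283.50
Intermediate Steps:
N(T) = -2 + T**2/2 (N(T) = -2 + ((T + 0)*(T + T))/4 = -2 + (T*(2*T))/4 = -2 + (2*T**2)/4 = -2 + T**2/2)
-27*N(-5) = -27*(-2 + (1/2)*(-5)**2) = -27*(-2 + (1/2)*25) = -27*(-2 + 25/2) = -27*21/2 = -567/2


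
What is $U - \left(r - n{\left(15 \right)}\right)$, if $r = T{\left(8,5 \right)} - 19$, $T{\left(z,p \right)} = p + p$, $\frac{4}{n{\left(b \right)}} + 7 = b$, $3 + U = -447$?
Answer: $- \frac{881}{2} \approx -440.5$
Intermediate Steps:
$U = -450$ ($U = -3 - 447 = -450$)
$n{\left(b \right)} = \frac{4}{-7 + b}$
$T{\left(z,p \right)} = 2 p$
$r = -9$ ($r = 2 \cdot 5 - 19 = 10 - 19 = -9$)
$U - \left(r - n{\left(15 \right)}\right) = -450 + \left(\frac{4}{-7 + 15} - -9\right) = -450 + \left(\frac{4}{8} + 9\right) = -450 + \left(4 \cdot \frac{1}{8} + 9\right) = -450 + \left(\frac{1}{2} + 9\right) = -450 + \frac{19}{2} = - \frac{881}{2}$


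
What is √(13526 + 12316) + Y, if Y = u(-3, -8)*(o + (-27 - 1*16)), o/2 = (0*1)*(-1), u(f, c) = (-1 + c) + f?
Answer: 516 + √25842 ≈ 676.75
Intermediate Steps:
u(f, c) = -1 + c + f
o = 0 (o = 2*((0*1)*(-1)) = 2*(0*(-1)) = 2*0 = 0)
Y = 516 (Y = (-1 - 8 - 3)*(0 + (-27 - 1*16)) = -12*(0 + (-27 - 16)) = -12*(0 - 43) = -12*(-43) = 516)
√(13526 + 12316) + Y = √(13526 + 12316) + 516 = √25842 + 516 = 516 + √25842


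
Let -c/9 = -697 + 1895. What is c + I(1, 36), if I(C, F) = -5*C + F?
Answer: -10751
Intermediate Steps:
I(C, F) = F - 5*C
c = -10782 (c = -9*(-697 + 1895) = -9*1198 = -10782)
c + I(1, 36) = -10782 + (36 - 5*1) = -10782 + (36 - 5) = -10782 + 31 = -10751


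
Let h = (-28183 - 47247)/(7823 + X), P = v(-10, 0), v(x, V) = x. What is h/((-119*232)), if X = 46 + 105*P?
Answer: 37715/94129476 ≈ 0.00040067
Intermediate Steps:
P = -10
X = -1004 (X = 46 + 105*(-10) = 46 - 1050 = -1004)
h = -75430/6819 (h = (-28183 - 47247)/(7823 - 1004) = -75430/6819 ≈ -11.062)
h/((-119*232)) = -75430/(6819*((-119*232))) = -75430/6819/(-27608) = -75430/6819*(-1/27608) = 37715/94129476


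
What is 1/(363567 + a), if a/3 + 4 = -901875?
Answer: -1/2342070 ≈ -4.2697e-7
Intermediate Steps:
a = -2705637 (a = -12 + 3*(-901875) = -12 - 2705625 = -2705637)
1/(363567 + a) = 1/(363567 - 2705637) = 1/(-2342070) = -1/2342070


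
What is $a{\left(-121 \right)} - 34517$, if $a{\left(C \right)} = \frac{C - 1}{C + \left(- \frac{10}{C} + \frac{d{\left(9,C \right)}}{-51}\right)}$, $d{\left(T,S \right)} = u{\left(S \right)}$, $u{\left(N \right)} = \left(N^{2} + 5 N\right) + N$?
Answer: $- \frac{41935983685}{1214948} \approx -34517.0$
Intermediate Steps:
$u{\left(N \right)} = N^{2} + 6 N$
$d{\left(T,S \right)} = S \left(6 + S\right)$
$a{\left(C \right)} = \frac{-1 + C}{C - \frac{10}{C} - \frac{C \left(6 + C\right)}{51}}$ ($a{\left(C \right)} = \frac{C - 1}{C + \left(- \frac{10}{C} + \frac{C \left(6 + C\right)}{-51}\right)} = \frac{-1 + C}{C + \left(- \frac{10}{C} + C \left(6 + C\right) \left(- \frac{1}{51}\right)\right)} = \frac{-1 + C}{C - \left(\frac{10}{C} + \frac{C \left(6 + C\right)}{51}\right)} = \frac{-1 + C}{C - \frac{10}{C} - \frac{C \left(6 + C\right)}{51}}$)
$a{\left(-121 \right)} - 34517 = 51 \left(-121\right) \frac{1}{510 + \left(-121\right)^{3} - 45 \left(-121\right)^{2}} \left(1 - -121\right) - 34517 = 51 \left(-121\right) \frac{1}{510 - 1771561 - 658845} \left(1 + 121\right) - 34517 = 51 \left(-121\right) \frac{1}{510 - 1771561 - 658845} \cdot 122 - 34517 = 51 \left(-121\right) \frac{1}{-2429896} \cdot 122 - 34517 = 51 \left(-121\right) \left(- \frac{1}{2429896}\right) 122 - 34517 = \frac{376431}{1214948} - 34517 = - \frac{41935983685}{1214948}$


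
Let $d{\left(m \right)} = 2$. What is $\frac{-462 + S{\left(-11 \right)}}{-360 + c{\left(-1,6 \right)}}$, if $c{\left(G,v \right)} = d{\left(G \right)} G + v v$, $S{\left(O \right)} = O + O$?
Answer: $\frac{242}{163} \approx 1.4847$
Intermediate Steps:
$S{\left(O \right)} = 2 O$
$c{\left(G,v \right)} = v^{2} + 2 G$ ($c{\left(G,v \right)} = 2 G + v v = 2 G + v^{2} = v^{2} + 2 G$)
$\frac{-462 + S{\left(-11 \right)}}{-360 + c{\left(-1,6 \right)}} = \frac{-462 + 2 \left(-11\right)}{-360 + \left(6^{2} + 2 \left(-1\right)\right)} = \frac{-462 - 22}{-360 + \left(36 - 2\right)} = - \frac{484}{-360 + 34} = - \frac{484}{-326} = \left(-484\right) \left(- \frac{1}{326}\right) = \frac{242}{163}$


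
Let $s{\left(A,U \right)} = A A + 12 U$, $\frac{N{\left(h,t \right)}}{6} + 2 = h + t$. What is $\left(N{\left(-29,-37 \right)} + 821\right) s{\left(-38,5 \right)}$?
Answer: $621152$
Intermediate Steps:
$N{\left(h,t \right)} = -12 + 6 h + 6 t$ ($N{\left(h,t \right)} = -12 + 6 \left(h + t\right) = -12 + \left(6 h + 6 t\right) = -12 + 6 h + 6 t$)
$s{\left(A,U \right)} = A^{2} + 12 U$
$\left(N{\left(-29,-37 \right)} + 821\right) s{\left(-38,5 \right)} = \left(\left(-12 + 6 \left(-29\right) + 6 \left(-37\right)\right) + 821\right) \left(\left(-38\right)^{2} + 12 \cdot 5\right) = \left(\left(-12 - 174 - 222\right) + 821\right) \left(1444 + 60\right) = \left(-408 + 821\right) 1504 = 413 \cdot 1504 = 621152$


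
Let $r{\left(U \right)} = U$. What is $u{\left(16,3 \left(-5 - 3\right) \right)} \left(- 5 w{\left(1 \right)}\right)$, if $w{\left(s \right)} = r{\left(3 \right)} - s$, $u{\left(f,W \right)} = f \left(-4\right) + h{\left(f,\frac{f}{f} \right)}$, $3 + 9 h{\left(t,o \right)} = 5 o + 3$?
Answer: $\frac{5710}{9} \approx 634.44$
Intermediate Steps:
$h{\left(t,o \right)} = \frac{5 o}{9}$ ($h{\left(t,o \right)} = - \frac{1}{3} + \frac{5 o + 3}{9} = - \frac{1}{3} + \frac{3 + 5 o}{9} = - \frac{1}{3} + \left(\frac{1}{3} + \frac{5 o}{9}\right) = \frac{5 o}{9}$)
$u{\left(f,W \right)} = \frac{5}{9} - 4 f$ ($u{\left(f,W \right)} = f \left(-4\right) + \frac{5 \frac{f}{f}}{9} = - 4 f + \frac{5}{9} \cdot 1 = - 4 f + \frac{5}{9} = \frac{5}{9} - 4 f$)
$w{\left(s \right)} = 3 - s$
$u{\left(16,3 \left(-5 - 3\right) \right)} \left(- 5 w{\left(1 \right)}\right) = \left(\frac{5}{9} - 64\right) \left(- 5 \left(3 - 1\right)\right) = - \frac{571 \left(\left(-5\right) 2\right)}{9} = \left(- \frac{571}{9}\right) \left(-10\right) = \frac{5710}{9}$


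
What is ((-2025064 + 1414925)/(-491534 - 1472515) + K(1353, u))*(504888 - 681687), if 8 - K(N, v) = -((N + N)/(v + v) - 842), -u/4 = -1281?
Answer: 23537881483551523/159742652 ≈ 1.4735e+8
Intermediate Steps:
u = 5124 (u = -4*(-1281) = 5124)
K(N, v) = -834 + N/v (K(N, v) = 8 - (-1)*((N + N)/(v + v) - 842) = 8 - (-1)*((2*N)/((2*v)) - 842) = 8 - (-1)*((2*N)*(1/(2*v)) - 842) = 8 - (-1)*(N/v - 842) = 8 - (-1)*(-842 + N/v) = 8 - (842 - N/v) = 8 + (-842 + N/v) = -834 + N/v)
((-2025064 + 1414925)/(-491534 - 1472515) + K(1353, u))*(504888 - 681687) = ((-2025064 + 1414925)/(-491534 - 1472515) + (-834 + 1353/5124))*(504888 - 681687) = (-610139/(-1964049) + (-834 + 1353*(1/5124)))*(-176799) = (-610139*(-1/1964049) + (-834 + 451/1708))*(-176799) = (610139/1964049 - 1424021/1708)*(-176799) = -2795804903617/3354595692*(-176799) = 23537881483551523/159742652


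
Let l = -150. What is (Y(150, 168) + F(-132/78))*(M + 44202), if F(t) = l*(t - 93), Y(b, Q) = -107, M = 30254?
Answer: 13644732104/13 ≈ 1.0496e+9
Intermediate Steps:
F(t) = 13950 - 150*t (F(t) = -150*(t - 93) = -150*(-93 + t) = 13950 - 150*t)
(Y(150, 168) + F(-132/78))*(M + 44202) = (-107 + (13950 - (-19800)/78))*(30254 + 44202) = (-107 + (13950 - (-19800)/78))*74456 = (-107 + (13950 - 150*(-22/13)))*74456 = (-107 + (13950 + 3300/13))*74456 = (-107 + 184650/13)*74456 = (183259/13)*74456 = 13644732104/13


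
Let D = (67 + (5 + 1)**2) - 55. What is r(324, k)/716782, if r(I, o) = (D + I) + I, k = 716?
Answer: 348/358391 ≈ 0.00097101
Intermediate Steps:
D = 48 (D = (67 + 6**2) - 55 = (67 + 36) - 55 = 103 - 55 = 48)
r(I, o) = 48 + 2*I (r(I, o) = (48 + I) + I = 48 + 2*I)
r(324, k)/716782 = (48 + 2*324)/716782 = (48 + 648)*(1/716782) = 696*(1/716782) = 348/358391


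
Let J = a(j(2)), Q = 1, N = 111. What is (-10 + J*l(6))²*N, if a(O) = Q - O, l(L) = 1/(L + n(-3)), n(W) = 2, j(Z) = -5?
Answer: 151959/16 ≈ 9497.4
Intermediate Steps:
l(L) = 1/(2 + L) (l(L) = 1/(L + 2) = 1/(2 + L))
a(O) = 1 - O
J = 6 (J = 1 - 1*(-5) = 1 + 5 = 6)
(-10 + J*l(6))²*N = (-10 + 6/(2 + 6))²*111 = (-10 + 6/8)²*111 = (-10 + 6*(⅛))²*111 = (-10 + ¾)²*111 = (-37/4)²*111 = (1369/16)*111 = 151959/16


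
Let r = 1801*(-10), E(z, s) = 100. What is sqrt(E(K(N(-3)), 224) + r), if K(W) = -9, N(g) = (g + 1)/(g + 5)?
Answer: 3*I*sqrt(1990) ≈ 133.83*I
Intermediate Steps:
N(g) = (1 + g)/(5 + g)
r = -18010
sqrt(E(K(N(-3)), 224) + r) = sqrt(100 - 18010) = sqrt(-17910) = 3*I*sqrt(1990)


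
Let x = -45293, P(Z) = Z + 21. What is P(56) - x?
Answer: 45370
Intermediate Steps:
P(Z) = 21 + Z
P(56) - x = (21 + 56) - 1*(-45293) = 77 + 45293 = 45370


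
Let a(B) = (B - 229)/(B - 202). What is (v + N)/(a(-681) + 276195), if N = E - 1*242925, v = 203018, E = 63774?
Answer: 21074561/243881095 ≈ 0.086413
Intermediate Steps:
a(B) = (-229 + B)/(-202 + B)
N = -179151 (N = 63774 - 1*242925 = 63774 - 242925 = -179151)
(v + N)/(a(-681) + 276195) = (203018 - 179151)/((-229 - 681)/(-202 - 681) + 276195) = 23867/(-910/(-883) + 276195) = 23867/(-1/883*(-910) + 276195) = 23867/(910/883 + 276195) = 23867/(243881095/883) = 23867*(883/243881095) = 21074561/243881095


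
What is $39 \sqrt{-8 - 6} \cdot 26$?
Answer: $1014 i \sqrt{14} \approx 3794.0 i$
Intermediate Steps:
$39 \sqrt{-8 - 6} \cdot 26 = 39 \sqrt{-14} \cdot 26 = 39 i \sqrt{14} \cdot 26 = 1014 i \sqrt{14}$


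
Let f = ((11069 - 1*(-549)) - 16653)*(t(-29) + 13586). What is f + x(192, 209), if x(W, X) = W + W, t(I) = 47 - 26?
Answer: -68510861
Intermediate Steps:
t(I) = 21
x(W, X) = 2*W
f = -68511245 (f = ((11069 - 1*(-549)) - 16653)*(21 + 13586) = ((11069 + 549) - 16653)*13607 = (11618 - 16653)*13607 = -5035*13607 = -68511245)
f + x(192, 209) = -68511245 + 2*192 = -68511245 + 384 = -68510861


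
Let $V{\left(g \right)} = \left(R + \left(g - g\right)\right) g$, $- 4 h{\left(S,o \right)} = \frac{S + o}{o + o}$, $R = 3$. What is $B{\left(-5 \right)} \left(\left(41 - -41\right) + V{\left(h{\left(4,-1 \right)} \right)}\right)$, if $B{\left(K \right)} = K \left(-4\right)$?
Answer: $\frac{3325}{2} \approx 1662.5$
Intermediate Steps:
$h{\left(S,o \right)} = - \frac{S + o}{8 o}$ ($h{\left(S,o \right)} = - \frac{\left(S + o\right) \frac{1}{o + o}}{4} = - \frac{\left(S + o\right) \frac{1}{2 o}}{4} = - \frac{\frac{1}{2} \frac{1}{o} \left(S + o\right)}{4} = - \frac{S + o}{8 o}$)
$V{\left(g \right)} = 3 g$ ($V{\left(g \right)} = \left(3 + \left(g - g\right)\right) g = \left(3 + 0\right) g = 3 g$)
$B{\left(K \right)} = - 4 K$
$B{\left(-5 \right)} \left(\left(41 - -41\right) + V{\left(h{\left(4,-1 \right)} \right)}\right) = \left(-4\right) \left(-5\right) \left(\left(41 - -41\right) + 3 \frac{\left(-1\right) 4 - -1}{8 \left(-1\right)}\right) = 20 \left(\left(41 + 41\right) + 3 \cdot \frac{1}{8} \left(-1\right) \left(-4 + 1\right)\right) = 20 \left(82 + 3 \cdot \frac{1}{8} \left(-1\right) \left(-3\right)\right) = 20 \left(82 + 3 \cdot \frac{3}{8}\right) = 20 \left(82 + \frac{9}{8}\right) = 20 \cdot \frac{665}{8} = \frac{3325}{2}$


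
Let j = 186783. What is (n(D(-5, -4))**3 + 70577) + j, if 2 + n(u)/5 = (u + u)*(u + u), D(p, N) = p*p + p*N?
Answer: 66380929906360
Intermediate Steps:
D(p, N) = p**2 + N*p
n(u) = -10 + 20*u**2 (n(u) = -10 + 5*((u + u)*(u + u)) = -10 + 5*((2*u)*(2*u)) = -10 + 5*(4*u**2) = -10 + 20*u**2)
(n(D(-5, -4))**3 + 70577) + j = ((-10 + 20*(-5*(-4 - 5))**2)**3 + 70577) + 186783 = ((-10 + 20*(-5*(-9))**2)**3 + 70577) + 186783 = ((-10 + 20*45**2)**3 + 70577) + 186783 = ((-10 + 20*2025)**3 + 70577) + 186783 = ((-10 + 40500)**3 + 70577) + 186783 = (40490**3 + 70577) + 186783 = (66380929649000 + 70577) + 186783 = 66380929719577 + 186783 = 66380929906360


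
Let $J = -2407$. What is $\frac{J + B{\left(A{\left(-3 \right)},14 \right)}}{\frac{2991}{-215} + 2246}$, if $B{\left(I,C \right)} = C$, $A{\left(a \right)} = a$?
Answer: $- \frac{514495}{479899} \approx -1.0721$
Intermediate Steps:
$\frac{J + B{\left(A{\left(-3 \right)},14 \right)}}{\frac{2991}{-215} + 2246} = \frac{-2407 + 14}{\frac{2991}{-215} + 2246} = - \frac{2393}{2991 \left(- \frac{1}{215}\right) + 2246} = - \frac{2393}{- \frac{2991}{215} + 2246} = - \frac{2393}{\frac{479899}{215}} = \left(-2393\right) \frac{215}{479899} = - \frac{514495}{479899}$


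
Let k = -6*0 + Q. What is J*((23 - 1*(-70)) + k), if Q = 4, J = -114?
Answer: -11058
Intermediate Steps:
k = 4 (k = -6*0 + 4 = 0 + 4 = 4)
J*((23 - 1*(-70)) + k) = -114*((23 - 1*(-70)) + 4) = -114*((23 + 70) + 4) = -114*(93 + 4) = -114*97 = -11058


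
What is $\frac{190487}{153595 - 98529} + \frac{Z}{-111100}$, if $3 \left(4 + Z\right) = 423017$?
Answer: $\frac{33219937}{15168180} \approx 2.1901$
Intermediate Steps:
$Z = \frac{423005}{3}$ ($Z = -4 + \frac{1}{3} \cdot 423017 = -4 + \frac{423017}{3} = \frac{423005}{3} \approx 1.41 \cdot 10^{5}$)
$\frac{190487}{153595 - 98529} + \frac{Z}{-111100} = \frac{190487}{153595 - 98529} + \frac{423005}{3 \left(-111100\right)} = \frac{190487}{153595 - 98529} + \frac{423005}{3} \left(- \frac{1}{111100}\right) = \frac{190487}{55066} - \frac{7691}{6060} = 190487 \cdot \frac{1}{55066} - \frac{7691}{6060} = \frac{17317}{5006} - \frac{7691}{6060} = \frac{33219937}{15168180}$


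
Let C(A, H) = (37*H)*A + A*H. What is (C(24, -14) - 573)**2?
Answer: 177982281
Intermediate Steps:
C(A, H) = 38*A*H (C(A, H) = 37*A*H + A*H = 38*A*H)
(C(24, -14) - 573)**2 = (38*24*(-14) - 573)**2 = (-12768 - 573)**2 = (-13341)**2 = 177982281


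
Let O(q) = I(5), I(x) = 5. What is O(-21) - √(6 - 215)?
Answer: 5 - I*√209 ≈ 5.0 - 14.457*I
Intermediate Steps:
O(q) = 5
O(-21) - √(6 - 215) = 5 - √(6 - 215) = 5 - √(-209) = 5 - I*√209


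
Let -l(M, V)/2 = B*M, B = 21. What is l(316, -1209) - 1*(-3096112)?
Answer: 3082840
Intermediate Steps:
l(M, V) = -42*M
l(316, -1209) - 1*(-3096112) = -42*316 - 1*(-3096112) = -13272 + 3096112 = 3082840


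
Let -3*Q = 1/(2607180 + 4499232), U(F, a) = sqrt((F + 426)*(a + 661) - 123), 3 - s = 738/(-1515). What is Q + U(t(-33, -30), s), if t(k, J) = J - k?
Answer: -1/21319236 + 3*sqrt(8074147555)/505 ≈ 533.80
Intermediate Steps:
s = 1761/505 (s = 3 - 738/(-1515) = 3 - 738*(-1)/1515 = 3 - 1*(-246/505) = 3 + 246/505 = 1761/505 ≈ 3.4871)
U(F, a) = sqrt(-123 + (426 + F)*(661 + a)) (U(F, a) = sqrt((426 + F)*(661 + a) - 123) = sqrt(-123 + (426 + F)*(661 + a)))
Q = -1/21319236 (Q = -1/(3*(2607180 + 4499232)) = -1/3/7106412 = -1/3*1/7106412 = -1/21319236 ≈ -4.6906e-8)
Q + U(t(-33, -30), s) = -1/21319236 + sqrt(281463 + 426*(1761/505) + 661*(-30 - 1*(-33)) + (-30 - 1*(-33))*(1761/505)) = -1/21319236 + sqrt(281463 + 750186/505 + 661*(-30 + 33) + (-30 + 33)*(1761/505)) = -1/21319236 + sqrt(281463 + 750186/505 + 661*3 + 3*(1761/505)) = -1/21319236 + sqrt(281463 + 750186/505 + 1983 + 5283/505) = -1/21319236 + sqrt(143895699/505) = -1/21319236 + 3*sqrt(8074147555)/505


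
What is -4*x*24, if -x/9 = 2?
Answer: 1728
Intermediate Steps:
x = -18 (x = -9*2 = -18)
-4*x*24 = -4*(-18)*24 = 72*24 = 1728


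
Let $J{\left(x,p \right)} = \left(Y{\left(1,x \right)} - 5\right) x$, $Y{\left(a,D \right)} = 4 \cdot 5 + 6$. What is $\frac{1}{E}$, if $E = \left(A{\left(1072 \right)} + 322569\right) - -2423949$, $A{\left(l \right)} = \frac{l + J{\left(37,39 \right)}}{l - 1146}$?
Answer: $\frac{74}{203240483} \approx 3.641 \cdot 10^{-7}$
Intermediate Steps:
$Y{\left(a,D \right)} = 26$ ($Y{\left(a,D \right)} = 20 + 6 = 26$)
$J{\left(x,p \right)} = 21 x$ ($J{\left(x,p \right)} = \left(26 - 5\right) x = 21 x$)
$A{\left(l \right)} = \frac{777 + l}{-1146 + l}$ ($A{\left(l \right)} = \frac{l + 21 \cdot 37}{l - 1146} = \frac{l + 777}{-1146 + l} = \frac{777 + l}{-1146 + l}$)
$E = \frac{203240483}{74}$ ($E = \left(\frac{777 + 1072}{-1146 + 1072} + 322569\right) - -2423949 = \left(\frac{1}{-74} \cdot 1849 + 322569\right) + 2423949 = \left(\left(- \frac{1}{74}\right) 1849 + 322569\right) + 2423949 = \left(- \frac{1849}{74} + 322569\right) + 2423949 = \frac{23868257}{74} + 2423949 = \frac{203240483}{74} \approx 2.7465 \cdot 10^{6}$)
$\frac{1}{E} = \frac{1}{\frac{203240483}{74}} = \frac{74}{203240483}$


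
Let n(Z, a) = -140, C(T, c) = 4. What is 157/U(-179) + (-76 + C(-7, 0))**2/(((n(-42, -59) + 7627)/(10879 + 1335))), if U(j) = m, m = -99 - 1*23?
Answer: 7723544413/913414 ≈ 8455.7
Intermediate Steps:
m = -122 (m = -99 - 23 = -122)
U(j) = -122
157/U(-179) + (-76 + C(-7, 0))**2/(((n(-42, -59) + 7627)/(10879 + 1335))) = 157/(-122) + (-76 + 4)**2/(((-140 + 7627)/(10879 + 1335))) = 157*(-1/122) + (-72)**2/((7487/12214)) = -157/122 + 5184/((7487*(1/12214))) = -157/122 + 5184/(7487/12214) = -157/122 + 5184*(12214/7487) = -157/122 + 63317376/7487 = 7723544413/913414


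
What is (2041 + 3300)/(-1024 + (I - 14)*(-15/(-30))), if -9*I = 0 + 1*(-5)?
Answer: -96138/18553 ≈ -5.1818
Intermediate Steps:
I = 5/9 (I = -(0 + 1*(-5))/9 = -(0 - 5)/9 = -⅑*(-5) = 5/9 ≈ 0.55556)
(2041 + 3300)/(-1024 + (I - 14)*(-15/(-30))) = (2041 + 3300)/(-1024 + (5/9 - 14)*(-15/(-30))) = 5341/(-1024 - (-605)*(-1)/(3*30)) = 5341/(-1024 - 121/9*½) = 5341/(-1024 - 121/18) = 5341/(-18553/18) = 5341*(-18/18553) = -96138/18553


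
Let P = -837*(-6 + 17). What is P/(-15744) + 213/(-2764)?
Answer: 1841223/3626368 ≈ 0.50773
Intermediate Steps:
P = -9207 (P = -837*11 = -9207)
P/(-15744) + 213/(-2764) = -9207/(-15744) + 213/(-2764) = -9207*(-1/15744) + 213*(-1/2764) = 3069/5248 - 213/2764 = 1841223/3626368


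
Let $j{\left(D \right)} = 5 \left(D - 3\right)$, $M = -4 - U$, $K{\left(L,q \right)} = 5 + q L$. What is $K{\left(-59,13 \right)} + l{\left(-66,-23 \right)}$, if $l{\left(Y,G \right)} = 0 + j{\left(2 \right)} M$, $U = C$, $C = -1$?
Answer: $-747$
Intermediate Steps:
$K{\left(L,q \right)} = 5 + L q$
$U = -1$
$M = -3$ ($M = -4 - -1 = -4 + 1 = -3$)
$j{\left(D \right)} = -15 + 5 D$ ($j{\left(D \right)} = 5 \left(-3 + D\right) = -15 + 5 D$)
$l{\left(Y,G \right)} = 15$ ($l{\left(Y,G \right)} = 0 + \left(-15 + 5 \cdot 2\right) \left(-3\right) = 0 + \left(-15 + 10\right) \left(-3\right) = 0 - -15 = 0 + 15 = 15$)
$K{\left(-59,13 \right)} + l{\left(-66,-23 \right)} = \left(5 - 767\right) + 15 = -762 + 15 = -747$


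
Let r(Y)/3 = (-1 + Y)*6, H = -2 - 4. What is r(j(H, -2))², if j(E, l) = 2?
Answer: 324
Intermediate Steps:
H = -6
r(Y) = -18 + 18*Y (r(Y) = 3*((-1 + Y)*6) = 3*(-6 + 6*Y) = -18 + 18*Y)
r(j(H, -2))² = (-18 + 18*2)² = (-18 + 36)² = 18² = 324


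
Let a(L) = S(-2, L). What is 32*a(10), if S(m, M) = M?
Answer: 320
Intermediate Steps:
a(L) = L
32*a(10) = 32*10 = 320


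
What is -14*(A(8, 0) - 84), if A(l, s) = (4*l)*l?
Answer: -2408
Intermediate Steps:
A(l, s) = 4*l²
-14*(A(8, 0) - 84) = -14*(4*8² - 84) = -14*(4*64 - 84) = -14*(256 - 84) = -14*172 = -2408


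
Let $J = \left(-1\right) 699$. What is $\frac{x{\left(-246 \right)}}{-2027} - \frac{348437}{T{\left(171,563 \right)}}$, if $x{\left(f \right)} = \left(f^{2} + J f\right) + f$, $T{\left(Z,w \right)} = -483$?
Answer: $\frac{594117607}{979041} \approx 606.84$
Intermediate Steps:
$J = -699$
$x{\left(f \right)} = f^{2} - 698 f$ ($x{\left(f \right)} = \left(f^{2} - 699 f\right) + f = f^{2} - 698 f$)
$\frac{x{\left(-246 \right)}}{-2027} - \frac{348437}{T{\left(171,563 \right)}} = \frac{\left(-246\right) \left(-698 - 246\right)}{-2027} - \frac{348437}{-483} = \left(-246\right) \left(-944\right) \left(- \frac{1}{2027}\right) - - \frac{348437}{483} = 232224 \left(- \frac{1}{2027}\right) + \frac{348437}{483} = - \frac{232224}{2027} + \frac{348437}{483} = \frac{594117607}{979041}$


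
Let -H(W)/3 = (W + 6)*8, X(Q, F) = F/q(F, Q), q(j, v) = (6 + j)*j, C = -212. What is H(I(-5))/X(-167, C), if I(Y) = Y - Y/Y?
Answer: 0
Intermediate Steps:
q(j, v) = j*(6 + j)
X(Q, F) = 1/(6 + F) (X(Q, F) = F/((F*(6 + F))) = F*(1/(F*(6 + F))) = 1/(6 + F))
I(Y) = -1 + Y (I(Y) = Y - 1*1 = Y - 1 = -1 + Y)
H(W) = -144 - 24*W (H(W) = -3*(W + 6)*8 = -3*(6 + W)*8 = -3*(48 + 8*W) = -144 - 24*W)
H(I(-5))/X(-167, C) = (-144 - 24*(-1 - 5))/(1/(6 - 212)) = (-144 - 24*(-6))/(1/(-206)) = (-144 + 144)/(-1/206) = 0*(-206) = 0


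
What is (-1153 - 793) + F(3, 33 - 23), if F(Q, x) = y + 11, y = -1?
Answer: -1936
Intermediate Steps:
F(Q, x) = 10 (F(Q, x) = -1 + 11 = 10)
(-1153 - 793) + F(3, 33 - 23) = (-1153 - 793) + 10 = -1946 + 10 = -1936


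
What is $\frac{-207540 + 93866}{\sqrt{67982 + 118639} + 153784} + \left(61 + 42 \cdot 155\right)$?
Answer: $\frac{155382279559569}{23649332035} + \frac{113674 \sqrt{186621}}{23649332035} \approx 6570.3$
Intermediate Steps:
$\frac{-207540 + 93866}{\sqrt{67982 + 118639} + 153784} + \left(61 + 42 \cdot 155\right) = - \frac{113674}{\sqrt{186621} + 153784} + \left(61 + 6510\right) = - \frac{113674}{153784 + \sqrt{186621}} + 6571 = 6571 - \frac{113674}{153784 + \sqrt{186621}}$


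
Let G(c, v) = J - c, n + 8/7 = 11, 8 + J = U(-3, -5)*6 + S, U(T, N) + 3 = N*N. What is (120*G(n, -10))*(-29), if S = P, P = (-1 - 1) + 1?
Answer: -2756160/7 ≈ -3.9374e+5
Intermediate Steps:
P = -1 (P = -2 + 1 = -1)
S = -1
U(T, N) = -3 + N**2 (U(T, N) = -3 + N*N = -3 + N**2)
J = 123 (J = -8 + ((-3 + (-5)**2)*6 - 1) = -8 + ((-3 + 25)*6 - 1) = -8 + (22*6 - 1) = -8 + (132 - 1) = -8 + 131 = 123)
n = 69/7 (n = -8/7 + 11 = 69/7 ≈ 9.8571)
G(c, v) = 123 - c
(120*G(n, -10))*(-29) = (120*(123 - 1*69/7))*(-29) = (120*(123 - 69/7))*(-29) = (120*(792/7))*(-29) = (95040/7)*(-29) = -2756160/7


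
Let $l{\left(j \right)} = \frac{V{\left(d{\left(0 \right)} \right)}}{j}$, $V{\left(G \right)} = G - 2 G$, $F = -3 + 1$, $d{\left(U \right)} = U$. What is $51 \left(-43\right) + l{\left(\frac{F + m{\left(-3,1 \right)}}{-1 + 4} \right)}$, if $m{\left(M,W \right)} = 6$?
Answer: $-2193$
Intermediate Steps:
$F = -2$
$V{\left(G \right)} = - G$
$l{\left(j \right)} = 0$ ($l{\left(j \right)} = \frac{\left(-1\right) 0}{j} = \frac{0}{j} = 0$)
$51 \left(-43\right) + l{\left(\frac{F + m{\left(-3,1 \right)}}{-1 + 4} \right)} = 51 \left(-43\right) + 0 = -2193 + 0 = -2193$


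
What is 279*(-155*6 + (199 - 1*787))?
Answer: -423522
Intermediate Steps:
279*(-155*6 + (199 - 1*787)) = 279*(-930 + (199 - 787)) = 279*(-930 - 588) = 279*(-1518) = -423522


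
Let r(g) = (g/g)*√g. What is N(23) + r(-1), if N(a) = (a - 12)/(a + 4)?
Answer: 11/27 + I ≈ 0.40741 + 1.0*I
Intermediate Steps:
N(a) = (-12 + a)/(4 + a)
r(g) = √g (r(g) = 1*√g = √g)
N(23) + r(-1) = (-12 + 23)/(4 + 23) + √(-1) = 11/27 + I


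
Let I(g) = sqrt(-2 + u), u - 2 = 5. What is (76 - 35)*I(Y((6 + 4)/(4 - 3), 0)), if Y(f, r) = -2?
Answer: 41*sqrt(5) ≈ 91.679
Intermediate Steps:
u = 7 (u = 2 + 5 = 7)
I(g) = sqrt(5) (I(g) = sqrt(-2 + 7) = sqrt(5))
(76 - 35)*I(Y((6 + 4)/(4 - 3), 0)) = (76 - 35)*sqrt(5) = 41*sqrt(5)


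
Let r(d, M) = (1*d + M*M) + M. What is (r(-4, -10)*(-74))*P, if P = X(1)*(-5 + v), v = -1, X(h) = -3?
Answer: -114552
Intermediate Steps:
r(d, M) = M + d + M² (r(d, M) = (d + M²) + M = M + d + M²)
P = 18 (P = -3*(-5 - 1) = -3*(-6) = 18)
(r(-4, -10)*(-74))*P = ((-10 - 4 + (-10)²)*(-74))*18 = ((-10 - 4 + 100)*(-74))*18 = (86*(-74))*18 = -6364*18 = -114552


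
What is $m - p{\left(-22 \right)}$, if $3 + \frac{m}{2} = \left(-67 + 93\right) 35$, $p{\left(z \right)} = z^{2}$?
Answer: $1330$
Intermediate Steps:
$m = 1814$ ($m = -6 + 2 \left(-67 + 93\right) 35 = -6 + 2 \cdot 26 \cdot 35 = -6 + 2 \cdot 910 = -6 + 1820 = 1814$)
$m - p{\left(-22 \right)} = 1814 - \left(-22\right)^{2} = 1814 - 484 = 1330$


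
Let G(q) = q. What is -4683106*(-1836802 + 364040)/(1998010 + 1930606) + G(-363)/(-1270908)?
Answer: 365232511598912191/208037895972 ≈ 1.7556e+6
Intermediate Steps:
-4683106*(-1836802 + 364040)/(1998010 + 1930606) + G(-363)/(-1270908) = -4683106*(-1836802 + 364040)/(1998010 + 1930606) - 363/(-1270908) = -4683106/(3928616/(-1472762)) - 363*(-1/1270908) = -4683106/(3928616*(-1/1472762)) + 121/423636 = -4683106/(-1964308/736381) + 121/423636 = -4683106*(-736381/1964308) + 121/423636 = 1724275139693/982154 + 121/423636 = 365232511598912191/208037895972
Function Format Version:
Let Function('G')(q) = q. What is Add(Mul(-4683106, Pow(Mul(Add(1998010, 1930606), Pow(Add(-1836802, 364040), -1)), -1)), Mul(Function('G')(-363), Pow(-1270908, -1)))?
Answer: Rational(365232511598912191, 208037895972) ≈ 1.7556e+6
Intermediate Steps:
Add(Mul(-4683106, Pow(Mul(Add(1998010, 1930606), Pow(Add(-1836802, 364040), -1)), -1)), Mul(Function('G')(-363), Pow(-1270908, -1))) = Add(Mul(-4683106, Pow(Mul(Add(1998010, 1930606), Pow(Add(-1836802, 364040), -1)), -1)), Mul(-363, Pow(-1270908, -1))) = Add(Mul(-4683106, Pow(Mul(3928616, Pow(-1472762, -1)), -1)), Mul(-363, Rational(-1, 1270908))) = Add(Mul(-4683106, Pow(Mul(3928616, Rational(-1, 1472762)), -1)), Rational(121, 423636)) = Add(Mul(-4683106, Pow(Rational(-1964308, 736381), -1)), Rational(121, 423636)) = Add(Mul(-4683106, Rational(-736381, 1964308)), Rational(121, 423636)) = Add(Rational(1724275139693, 982154), Rational(121, 423636)) = Rational(365232511598912191, 208037895972)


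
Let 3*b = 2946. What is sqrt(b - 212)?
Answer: sqrt(770) ≈ 27.749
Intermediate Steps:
b = 982 (b = (1/3)*2946 = 982)
sqrt(b - 212) = sqrt(982 - 212) = sqrt(770)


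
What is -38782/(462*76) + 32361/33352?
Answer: -1786339/13307448 ≈ -0.13424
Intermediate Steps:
-38782/(462*76) + 32361/33352 = -38782/35112 + 32361*(1/33352) = -38782*1/35112 + 32361/33352 = -19391/17556 + 32361/33352 = -1786339/13307448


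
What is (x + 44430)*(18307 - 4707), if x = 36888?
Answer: 1105924800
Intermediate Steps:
(x + 44430)*(18307 - 4707) = (36888 + 44430)*(18307 - 4707) = 81318*13600 = 1105924800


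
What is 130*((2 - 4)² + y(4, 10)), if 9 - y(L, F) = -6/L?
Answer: 1885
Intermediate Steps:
y(L, F) = 9 + 6/L (y(L, F) = 9 - (-6)/L = 9 + 6/L)
130*((2 - 4)² + y(4, 10)) = 130*((2 - 4)² + (9 + 6/4)) = 130*((-2)² + (9 + 6*(¼))) = 130*(4 + (9 + 3/2)) = 130*(4 + 21/2) = 130*(29/2) = 1885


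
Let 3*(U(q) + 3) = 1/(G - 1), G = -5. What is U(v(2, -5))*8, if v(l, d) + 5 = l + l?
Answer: -220/9 ≈ -24.444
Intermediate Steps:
v(l, d) = -5 + 2*l (v(l, d) = -5 + (l + l) = -5 + 2*l)
U(q) = -55/18 (U(q) = -3 + 1/(3*(-5 - 1)) = -3 + (⅓)/(-6) = -3 + (⅓)*(-⅙) = -3 - 1/18 = -55/18)
U(v(2, -5))*8 = -55/18*8 = -220/9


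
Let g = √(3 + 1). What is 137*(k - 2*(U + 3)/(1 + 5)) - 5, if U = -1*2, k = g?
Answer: 670/3 ≈ 223.33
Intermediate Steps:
g = 2 (g = √4 = 2)
k = 2
U = -2
137*(k - 2*(U + 3)/(1 + 5)) - 5 = 137*(2 - 2*(-2 + 3)/(1 + 5)) - 5 = 137*(2 - 2/6) - 5 = 137*(2 - 2*⅙) - 5 = 137*(2 - ⅓) - 5 = 137*(5/3) - 5 = 685/3 - 5 = 670/3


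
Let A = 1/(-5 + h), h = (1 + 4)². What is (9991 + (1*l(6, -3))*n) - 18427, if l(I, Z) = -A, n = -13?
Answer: -168707/20 ≈ -8435.3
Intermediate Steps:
h = 25 (h = 5² = 25)
A = 1/20 (A = 1/(-5 + 25) = 1/20 ≈ 0.050000)
l(I, Z) = -1/20 (l(I, Z) = -1*1/20 = -1/20)
(9991 + (1*l(6, -3))*n) - 18427 = (9991 + (1*(-1/20))*(-13)) - 18427 = (9991 - 1/20*(-13)) - 18427 = (9991 + 13/20) - 18427 = 199833/20 - 18427 = -168707/20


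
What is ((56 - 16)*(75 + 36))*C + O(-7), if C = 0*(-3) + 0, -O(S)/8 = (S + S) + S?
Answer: 168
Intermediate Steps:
O(S) = -24*S (O(S) = -8*((S + S) + S) = -8*(2*S + S) = -24*S)
C = 0 (C = 0 + 0 = 0)
((56 - 16)*(75 + 36))*C + O(-7) = ((56 - 16)*(75 + 36))*0 - 24*(-7) = (40*111)*0 + 168 = 4440*0 + 168 = 0 + 168 = 168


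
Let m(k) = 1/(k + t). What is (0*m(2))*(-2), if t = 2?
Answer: 0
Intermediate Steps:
m(k) = 1/(2 + k) (m(k) = 1/(k + 2) = 1/(2 + k))
(0*m(2))*(-2) = (0/(2 + 2))*(-2) = (0/4)*(-2) = (0*(¼))*(-2) = 0*(-2) = 0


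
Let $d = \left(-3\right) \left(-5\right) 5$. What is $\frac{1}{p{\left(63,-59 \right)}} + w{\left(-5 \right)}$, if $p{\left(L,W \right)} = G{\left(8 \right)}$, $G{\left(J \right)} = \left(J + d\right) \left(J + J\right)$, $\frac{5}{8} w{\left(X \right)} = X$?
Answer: $- \frac{10623}{1328} \approx -7.9992$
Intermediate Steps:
$w{\left(X \right)} = \frac{8 X}{5}$
$d = 75$ ($d = 15 \cdot 5 = 75$)
$G{\left(J \right)} = 2 J \left(75 + J\right)$ ($G{\left(J \right)} = \left(J + 75\right) \left(J + J\right) = \left(75 + J\right) 2 J = 2 J \left(75 + J\right)$)
$p{\left(L,W \right)} = 1328$ ($p{\left(L,W \right)} = 2 \cdot 8 \left(75 + 8\right) = 2 \cdot 8 \cdot 83 = 1328$)
$\frac{1}{p{\left(63,-59 \right)}} + w{\left(-5 \right)} = \frac{1}{1328} + \frac{8}{5} \left(-5\right) = \frac{1}{1328} - 8 = - \frac{10623}{1328}$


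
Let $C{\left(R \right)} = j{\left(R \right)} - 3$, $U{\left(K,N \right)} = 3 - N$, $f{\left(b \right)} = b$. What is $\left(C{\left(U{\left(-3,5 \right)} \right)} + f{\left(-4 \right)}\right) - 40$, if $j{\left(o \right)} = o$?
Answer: $-49$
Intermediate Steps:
$C{\left(R \right)} = -3 + R$ ($C{\left(R \right)} = R - 3 = -3 + R$)
$\left(C{\left(U{\left(-3,5 \right)} \right)} + f{\left(-4 \right)}\right) - 40 = \left(\left(-3 + \left(3 - 5\right)\right) - 4\right) - 40 = \left(\left(-3 - 2\right) - 4\right) - 40 = \left(-5 - 4\right) - 40 = -9 - 40 = -49$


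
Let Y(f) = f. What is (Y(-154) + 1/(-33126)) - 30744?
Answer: -1023527149/33126 ≈ -30898.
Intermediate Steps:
(Y(-154) + 1/(-33126)) - 30744 = (-154 + 1/(-33126)) - 30744 = (-154 - 1/33126) - 30744 = -5101405/33126 - 30744 = -1023527149/33126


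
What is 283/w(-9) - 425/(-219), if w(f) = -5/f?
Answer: 559918/1095 ≈ 511.34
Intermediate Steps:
283/w(-9) - 425/(-219) = 283/((-5/(-9))) - 425/(-219) = 283/((-5*(-⅑))) - 425*(-1/219) = 283/(5/9) + 425/219 = 283*(9/5) + 425/219 = 2547/5 + 425/219 = 559918/1095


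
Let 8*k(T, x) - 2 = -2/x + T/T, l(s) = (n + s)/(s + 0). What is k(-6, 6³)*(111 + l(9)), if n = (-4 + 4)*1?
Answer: 2261/54 ≈ 41.870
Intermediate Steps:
n = 0 (n = 0*1 = 0)
l(s) = 1 (l(s) = (0 + s)/(s + 0) = s/s = 1)
k(T, x) = 3/8 - 1/(4*x) (k(T, x) = ¼ + (-2/x + T/T)/8 = ¼ + (-2/x + 1)/8 = ¼ + (1 - 2/x)/8 = ¼ + (⅛ - 1/(4*x)) = 3/8 - 1/(4*x))
k(-6, 6³)*(111 + l(9)) = ((-2 + 3*6³)/(8*(6³)))*(111 + 1) = ((⅛)*(-2 + 3*216)/216)*112 = ((⅛)*(1/216)*(-2 + 648))*112 = ((⅛)*(1/216)*646)*112 = (323/864)*112 = 2261/54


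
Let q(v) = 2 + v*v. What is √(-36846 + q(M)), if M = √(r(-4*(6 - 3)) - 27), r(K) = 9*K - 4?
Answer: I*√36983 ≈ 192.31*I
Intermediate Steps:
r(K) = -4 + 9*K
M = I*√139 (M = √((-4 + 9*(-4*(6 - 3))) - 27) = √((-4 + 9*(-4*3)) - 27) = √((-4 + 9*(-12)) - 27) = √((-4 - 108) - 27) = √(-112 - 27) = √(-139) = I*√139 ≈ 11.79*I)
q(v) = 2 + v²
√(-36846 + q(M)) = √(-36846 + (2 + (I*√139)²)) = √(-36846 + (2 - 139)) = √(-36846 - 137) = √(-36983) = I*√36983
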